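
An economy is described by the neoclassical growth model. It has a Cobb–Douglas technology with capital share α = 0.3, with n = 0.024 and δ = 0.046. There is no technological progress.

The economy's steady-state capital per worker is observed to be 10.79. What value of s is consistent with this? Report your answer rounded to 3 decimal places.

s ≈ 0.370

At the steady state, Δk = 0, so s·k^α = (n + δ)·k.
So s / (n + δ) = (k*)^(1−α) = 10.79^0.7 = 5.2859.
Therefore s = 5.2859 × (n + δ) = 5.2859 × 0.070 = 0.3700.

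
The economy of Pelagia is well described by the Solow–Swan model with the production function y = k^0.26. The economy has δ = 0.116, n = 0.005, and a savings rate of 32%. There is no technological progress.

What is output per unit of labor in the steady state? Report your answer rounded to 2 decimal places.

y* = 1.41

In steady state, investment equals break-even investment: s·k^α = (n + δ)·k.
Dividing both sides by k: k^(1−α) = s / (n + δ).
k^0.74 = 0.32 / (0.005 + 0.116) = 0.32 / 0.121 = 2.6446
k* = 2.6446^(1/0.74) ≈ 3.7218
y* = (k*)^α = 3.7218^0.26 ≈ 1.4073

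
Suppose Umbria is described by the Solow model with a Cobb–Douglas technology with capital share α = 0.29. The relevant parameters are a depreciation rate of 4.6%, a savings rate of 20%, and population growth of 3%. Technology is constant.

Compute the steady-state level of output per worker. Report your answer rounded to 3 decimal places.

Steady state requires s·f(k) = (n + δ)·k, i.e. s·k^α = (n + δ)·k.
Rearranging, k^(1−α) = s / (n + δ).
k^0.71 = 0.20 / (0.030 + 0.046) = 0.20 / 0.076 = 2.6316
k* = 2.6316^(1/0.71) ≈ 3.9071
y* = (k*)^α = 3.9071^0.29 ≈ 1.4847

y* = 1.485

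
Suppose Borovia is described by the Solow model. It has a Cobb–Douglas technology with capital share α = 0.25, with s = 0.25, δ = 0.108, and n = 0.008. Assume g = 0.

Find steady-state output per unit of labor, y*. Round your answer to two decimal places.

At the steady state, Δk = 0, so s·k^α = (n + δ)·k.
Rearranging, k^(1−α) = s / (n + δ).
k^0.75 = 0.25 / (0.008 + 0.108) = 0.25 / 0.116 = 2.1552
k* = 2.1552^(1/0.75) ≈ 2.7839
y* = (k*)^α = 2.7839^0.25 ≈ 1.2917

y* ≈ 1.29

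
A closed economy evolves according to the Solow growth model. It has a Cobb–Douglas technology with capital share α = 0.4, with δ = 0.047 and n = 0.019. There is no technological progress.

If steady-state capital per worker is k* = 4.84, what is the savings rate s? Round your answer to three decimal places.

Steady state requires s·f(k) = (n + δ)·k, i.e. s·k^α = (n + δ)·k.
So s / (n + δ) = (k*)^(1−α) = 4.84^0.6 = 2.5758.
Therefore s = 2.5758 × (n + δ) = 2.5758 × 0.066 = 0.1700.

s ≈ 0.170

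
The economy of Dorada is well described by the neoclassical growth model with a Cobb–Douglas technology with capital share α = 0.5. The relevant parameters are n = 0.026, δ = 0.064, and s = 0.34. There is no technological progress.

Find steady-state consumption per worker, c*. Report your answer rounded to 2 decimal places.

At the steady state, Δk = 0, so s·k^α = (n + δ)·k.
Rearranging, k^(1−α) = s / (n + δ).
k^0.5 = 0.34 / (0.026 + 0.064) = 0.34 / 0.090 = 3.7778
k* = 3.7778^(1/0.5) ≈ 14.2718
y* = (k*)^α = 14.2718^0.5 ≈ 3.7778
c* = (1 − s)·y* = (1 − 0.34) × 3.7778 ≈ 2.4933

c* ≈ 2.49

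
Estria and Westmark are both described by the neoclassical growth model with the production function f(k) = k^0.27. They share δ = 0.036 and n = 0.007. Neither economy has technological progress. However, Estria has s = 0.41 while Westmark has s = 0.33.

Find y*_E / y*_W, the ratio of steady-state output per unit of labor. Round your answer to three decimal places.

Steady-state y* = [s/(n + δ)]^(α/(1−α)), so the ratio is [ (s_E/(n + δ)_E) / (s_W/(n + δ)_W) ]^0.3699.
s_E/(n + δ)_E = 0.41/0.043 = 9.5349; s_W/(n + δ)_W = 0.33/0.043 = 7.6744.
Ratio = (9.5349/7.6744)^0.3699 = 1.2424^0.3699 ≈ 1.0836

y*_E / y*_W ≈ 1.084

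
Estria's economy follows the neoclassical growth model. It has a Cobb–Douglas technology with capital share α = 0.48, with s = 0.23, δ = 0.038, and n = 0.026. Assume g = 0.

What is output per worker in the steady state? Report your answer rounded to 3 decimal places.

Steady state requires s·f(k) = (n + δ)·k, i.e. s·k^α = (n + δ)·k.
Rearranging, k^(1−α) = s / (n + δ).
k^0.52 = 0.23 / (0.026 + 0.038) = 0.23 / 0.064 = 3.5938
k* = 3.5938^(1/0.52) ≈ 11.7050
y* = (k*)^α = 11.7050^0.48 ≈ 3.2570

y* ≈ 3.257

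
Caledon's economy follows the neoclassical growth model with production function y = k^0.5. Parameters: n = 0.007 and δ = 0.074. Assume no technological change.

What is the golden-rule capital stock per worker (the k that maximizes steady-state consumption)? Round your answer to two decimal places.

The golden rule sets f'(k) = n + δ, i.e. α·k^(α−1) = n + δ.
So k^(1−α) = α / (n + δ) = 0.5 / 0.081 = 6.1728.
k_gold = 6.1728^(1/0.5) ≈ 38.1035

k_gold ≈ 38.10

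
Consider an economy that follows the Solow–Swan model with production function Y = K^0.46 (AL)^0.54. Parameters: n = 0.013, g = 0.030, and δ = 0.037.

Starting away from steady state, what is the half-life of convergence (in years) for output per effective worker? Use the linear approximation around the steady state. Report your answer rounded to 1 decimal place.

Near the steady state the convergence rate is λ = (1 − α)(n + g + δ).
λ = (1 − 0.46) × 0.080 = 0.54 × 0.080 = 0.0432
Half-life = ln 2 / λ = 0.6931 / 0.0432 ≈ 16.04 years

about 16.0 years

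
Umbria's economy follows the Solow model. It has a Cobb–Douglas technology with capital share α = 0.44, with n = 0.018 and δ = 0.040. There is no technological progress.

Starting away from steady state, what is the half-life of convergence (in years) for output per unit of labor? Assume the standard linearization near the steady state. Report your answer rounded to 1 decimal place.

t_½ ≈ 21.3 years

Near the steady state the convergence rate is λ = (1 − α)(n + δ).
λ = (1 − 0.44) × 0.058 = 0.56 × 0.058 = 0.03248
Half-life = ln 2 / λ = 0.6931 / 0.03248 ≈ 21.34 years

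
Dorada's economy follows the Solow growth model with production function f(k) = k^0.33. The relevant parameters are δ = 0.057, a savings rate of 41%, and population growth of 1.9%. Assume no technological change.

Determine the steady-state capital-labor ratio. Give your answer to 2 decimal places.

k* = 12.37

At the steady state, Δk = 0, so s·k^α = (n + δ)·k.
Rearranging, k^(1−α) = s / (n + δ).
k^0.67 = 0.41 / (0.019 + 0.057) = 0.41 / 0.076 = 5.3947
k* = 5.3947^(1/0.67) ≈ 12.3734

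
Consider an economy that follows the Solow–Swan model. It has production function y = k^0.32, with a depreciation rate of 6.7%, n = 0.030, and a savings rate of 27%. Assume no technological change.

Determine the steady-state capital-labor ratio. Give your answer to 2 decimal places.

At the steady state, Δk = 0, so s·k^α = (n + δ)·k.
Rearranging, k^(1−α) = s / (n + δ).
k^0.68 = 0.27 / (0.030 + 0.067) = 0.27 / 0.097 = 2.7835
k* = 2.7835^(1/0.68) ≈ 4.5062

k* = 4.51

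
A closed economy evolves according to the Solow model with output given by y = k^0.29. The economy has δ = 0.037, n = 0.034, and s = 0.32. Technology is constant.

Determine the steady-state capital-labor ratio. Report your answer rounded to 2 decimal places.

In steady state, investment equals break-even investment: s·k^α = (n + δ)·k.
Dividing both sides by k: k^(1−α) = s / (n + δ).
k^0.71 = 0.32 / (0.034 + 0.037) = 0.32 / 0.071 = 4.5070
k* = 4.5070^(1/0.71) ≈ 8.3362

k* ≈ 8.34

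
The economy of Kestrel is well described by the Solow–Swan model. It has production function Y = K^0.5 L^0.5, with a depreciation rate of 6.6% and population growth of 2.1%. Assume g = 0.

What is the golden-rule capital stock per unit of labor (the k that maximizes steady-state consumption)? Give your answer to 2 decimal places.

The golden rule sets f'(k) = n + δ, i.e. α·k^(α−1) = n + δ.
So k^(1−α) = α / (n + δ) = 0.5 / 0.087 = 5.7471.
k_gold = 5.7471^(1/0.5) ≈ 33.0292

k_gold ≈ 33.03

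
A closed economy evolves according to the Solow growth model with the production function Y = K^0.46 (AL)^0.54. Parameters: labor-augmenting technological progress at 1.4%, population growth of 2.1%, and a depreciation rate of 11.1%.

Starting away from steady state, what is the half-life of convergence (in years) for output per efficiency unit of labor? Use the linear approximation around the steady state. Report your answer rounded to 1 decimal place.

Near the steady state the convergence rate is λ = (1 − α)(n + g + δ).
λ = (1 − 0.46) × 0.146 = 0.54 × 0.146 = 0.07884
Half-life = ln 2 / λ = 0.6931 / 0.07884 ≈ 8.79 years

t_½ ≈ 8.8 years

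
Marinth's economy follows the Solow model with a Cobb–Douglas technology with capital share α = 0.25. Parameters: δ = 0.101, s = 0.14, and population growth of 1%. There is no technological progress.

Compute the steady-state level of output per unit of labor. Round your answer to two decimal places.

y* ≈ 1.08

At the steady state, Δk = 0, so s·k^α = (n + δ)·k.
Dividing both sides by k: k^(1−α) = s / (n + δ).
k^0.75 = 0.14 / (0.010 + 0.101) = 0.14 / 0.111 = 1.2613
k* = 1.2613^(1/0.75) ≈ 1.3628
y* = (k*)^α = 1.3628^0.25 ≈ 1.0805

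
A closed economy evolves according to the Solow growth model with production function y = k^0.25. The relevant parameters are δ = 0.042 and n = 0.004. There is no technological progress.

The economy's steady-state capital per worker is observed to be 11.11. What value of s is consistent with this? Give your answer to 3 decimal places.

s ≈ 0.280

At the steady state, Δk = 0, so s·k^α = (n + δ)·k.
So s / (n + δ) = (k*)^(1−α) = 11.11^0.75 = 6.0853.
Therefore s = 6.0853 × (n + δ) = 6.0853 × 0.046 = 0.2799.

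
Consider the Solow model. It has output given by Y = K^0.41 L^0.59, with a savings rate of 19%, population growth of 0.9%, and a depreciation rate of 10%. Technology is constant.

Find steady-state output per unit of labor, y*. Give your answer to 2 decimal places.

Steady state requires s·f(k) = (n + δ)·k, i.e. s·k^α = (n + δ)·k.
Rearranging, k^(1−α) = s / (n + δ).
k^0.59 = 0.19 / (0.009 + 0.100) = 0.19 / 0.109 = 1.7431
k* = 1.7431^(1/0.59) ≈ 2.5646
y* = (k*)^α = 2.5646^0.41 ≈ 1.4713

y* ≈ 1.47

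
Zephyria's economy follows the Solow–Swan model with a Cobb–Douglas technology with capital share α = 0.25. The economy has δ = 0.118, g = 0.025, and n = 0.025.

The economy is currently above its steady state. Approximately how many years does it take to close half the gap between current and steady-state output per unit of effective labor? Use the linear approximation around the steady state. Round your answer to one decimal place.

Near the steady state the convergence rate is λ = (1 − α)(n + g + δ).
λ = (1 − 0.25) × 0.168 = 0.75 × 0.168 = 0.1260
Half-life = ln 2 / λ = 0.6931 / 0.1260 ≈ 5.50 years

about 5.5 years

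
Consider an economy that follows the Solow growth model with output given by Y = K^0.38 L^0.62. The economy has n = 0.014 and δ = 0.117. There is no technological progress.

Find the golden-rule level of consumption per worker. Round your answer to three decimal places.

At the golden rule, f'(k) = n + δ, so α·k^(α−1) = n + δ and k_gold = (α/(n + δ))^(1/(1−α)).
k_gold = (0.38/0.131)^(1/0.62) = 2.9008^1.6129 ≈ 5.5718
c_gold = f(k_gold) − (n + δ)·k_gold = 1.9208 − 0.131×5.5718 ≈ 1.1909

c_gold ≈ 1.191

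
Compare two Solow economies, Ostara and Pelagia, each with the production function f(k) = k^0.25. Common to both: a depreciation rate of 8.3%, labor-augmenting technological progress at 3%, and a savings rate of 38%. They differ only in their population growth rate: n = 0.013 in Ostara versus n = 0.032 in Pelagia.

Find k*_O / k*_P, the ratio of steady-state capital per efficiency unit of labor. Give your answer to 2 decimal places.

k*_O / k*_P ≈ 1.21

Steady-state k* = [s/(n + g + δ)]^(1/(1−α)), so the ratio is [ (s_O/(n + g + δ)_O) / (s_P/(n + g + δ)_P) ]^1.3333.
s_O/(n + g + δ)_O = 0.38/0.126 = 3.0159; s_P/(n + g + δ)_P = 0.38/0.145 = 2.6207.
Ratio = (3.0159/2.6207)^1.3333 = 1.1508^1.3333 ≈ 1.2060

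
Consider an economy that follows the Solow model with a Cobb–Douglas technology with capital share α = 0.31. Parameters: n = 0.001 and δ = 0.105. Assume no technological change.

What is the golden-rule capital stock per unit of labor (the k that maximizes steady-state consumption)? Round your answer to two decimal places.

The golden rule sets f'(k) = n + δ, i.e. α·k^(α−1) = n + δ.
So k^(1−α) = α / (n + δ) = 0.31 / 0.106 = 2.9245.
k_gold = 2.9245^(1/0.69) ≈ 4.7363

k_gold ≈ 4.74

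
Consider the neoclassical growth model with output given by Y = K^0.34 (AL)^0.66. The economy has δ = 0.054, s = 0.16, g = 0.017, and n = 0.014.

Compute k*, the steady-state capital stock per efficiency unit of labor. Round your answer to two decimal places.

k* = 2.61

In steady state, investment equals break-even investment: s·k^α = (n + g + δ)·k.
Dividing both sides by k: k^(1−α) = s / (n + g + δ).
k^0.66 = 0.16 / (0.014 + 0.017 + 0.054) = 0.16 / 0.085 = 1.8824
k* = 1.8824^(1/0.66) ≈ 2.6075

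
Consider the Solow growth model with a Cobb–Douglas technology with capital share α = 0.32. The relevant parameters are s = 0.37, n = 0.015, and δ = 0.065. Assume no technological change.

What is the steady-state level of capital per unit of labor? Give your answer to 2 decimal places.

In steady state, investment equals break-even investment: s·k^α = (n + δ)·k.
Rearranging, k^(1−α) = s / (n + δ).
k^0.68 = 0.37 / (0.015 + 0.065) = 0.37 / 0.080 = 4.6250
k* = 4.6250^(1/0.68) ≈ 9.5084

k* = 9.51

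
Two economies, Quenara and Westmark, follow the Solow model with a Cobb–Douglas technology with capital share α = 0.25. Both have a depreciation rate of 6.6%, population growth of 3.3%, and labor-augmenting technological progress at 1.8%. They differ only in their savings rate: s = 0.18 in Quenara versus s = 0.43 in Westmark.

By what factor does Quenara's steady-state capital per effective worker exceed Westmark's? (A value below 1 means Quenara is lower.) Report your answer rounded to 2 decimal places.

Steady-state k* = [s/(n + g + δ)]^(1/(1−α)), so the ratio is [ (s_Q/(n + g + δ)_Q) / (s_W/(n + g + δ)_W) ]^1.3333.
s_Q/(n + g + δ)_Q = 0.18/0.117 = 1.5385; s_W/(n + g + δ)_W = 0.43/0.117 = 3.6752.
Ratio = (1.5385/3.6752)^1.3333 = 0.4186^1.3333 ≈ 0.3131

ratio ≈ 0.31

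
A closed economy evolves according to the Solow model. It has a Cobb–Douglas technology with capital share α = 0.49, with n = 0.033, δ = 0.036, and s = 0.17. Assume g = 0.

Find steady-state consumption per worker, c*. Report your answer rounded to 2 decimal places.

c* ≈ 1.97

At the steady state, Δk = 0, so s·k^α = (n + δ)·k.
Dividing both sides by k: k^(1−α) = s / (n + δ).
k^0.51 = 0.17 / (0.033 + 0.036) = 0.17 / 0.069 = 2.4638
k* = 2.4638^(1/0.51) ≈ 5.8594
y* = (k*)^α = 5.8594^0.49 ≈ 2.3782
c* = (1 − s)·y* = (1 − 0.17) × 2.3782 ≈ 1.9739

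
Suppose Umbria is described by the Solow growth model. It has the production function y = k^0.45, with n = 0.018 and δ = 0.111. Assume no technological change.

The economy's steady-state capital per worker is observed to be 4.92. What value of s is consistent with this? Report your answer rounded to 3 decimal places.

Steady state requires s·f(k) = (n + δ)·k, i.e. s·k^α = (n + δ)·k.
So s / (n + δ) = (k*)^(1−α) = 4.92^0.55 = 2.4020.
Therefore s = 2.4020 × (n + δ) = 2.4020 × 0.129 = 0.3099.

s ≈ 0.310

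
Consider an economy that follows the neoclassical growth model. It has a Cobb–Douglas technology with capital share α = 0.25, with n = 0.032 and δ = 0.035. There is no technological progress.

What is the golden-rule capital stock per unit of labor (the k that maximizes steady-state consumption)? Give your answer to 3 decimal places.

The golden rule sets f'(k) = n + δ, i.e. α·k^(α−1) = n + δ.
So k^(1−α) = α / (n + δ) = 0.25 / 0.067 = 3.7313.
k_gold = 3.7313^(1/0.75) ≈ 5.7874

k_gold ≈ 5.787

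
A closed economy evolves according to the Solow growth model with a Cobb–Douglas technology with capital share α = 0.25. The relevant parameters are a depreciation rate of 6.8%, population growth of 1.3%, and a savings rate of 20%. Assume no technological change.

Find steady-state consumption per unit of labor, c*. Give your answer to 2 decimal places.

At the steady state, Δk = 0, so s·k^α = (n + δ)·k.
Dividing both sides by k: k^(1−α) = s / (n + δ).
k^0.75 = 0.20 / (0.013 + 0.068) = 0.20 / 0.081 = 2.4691
k* = 2.4691^(1/0.75) ≈ 3.3372
y* = (k*)^α = 3.3372^0.25 ≈ 1.3516
c* = (1 − s)·y* = (1 − 0.20) × 1.3516 ≈ 1.0813

c* ≈ 1.08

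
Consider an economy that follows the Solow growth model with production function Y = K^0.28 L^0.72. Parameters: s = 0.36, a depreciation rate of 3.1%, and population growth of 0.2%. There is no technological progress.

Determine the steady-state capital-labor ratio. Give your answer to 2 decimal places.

k* ≈ 27.63

In steady state, investment equals break-even investment: s·k^α = (n + δ)·k.
Rearranging, k^(1−α) = s / (n + δ).
k^0.72 = 0.36 / (0.002 + 0.031) = 0.36 / 0.033 = 10.9091
k* = 10.9091^(1/0.72) ≈ 27.6295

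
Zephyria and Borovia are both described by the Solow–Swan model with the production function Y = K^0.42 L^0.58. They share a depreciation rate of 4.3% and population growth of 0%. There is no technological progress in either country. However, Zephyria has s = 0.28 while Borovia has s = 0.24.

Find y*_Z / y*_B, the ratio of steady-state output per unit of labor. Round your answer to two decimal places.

Steady-state y* = [s/(n + δ)]^(α/(1−α)), so the ratio is [ (s_Z/(n + δ)_Z) / (s_B/(n + δ)_B) ]^0.7241.
s_Z/(n + δ)_Z = 0.28/0.043 = 6.5116; s_B/(n + δ)_B = 0.24/0.043 = 5.5814.
Ratio = (6.5116/5.5814)^0.7241 = 1.1667^0.7241 ≈ 1.1181

ratio ≈ 1.12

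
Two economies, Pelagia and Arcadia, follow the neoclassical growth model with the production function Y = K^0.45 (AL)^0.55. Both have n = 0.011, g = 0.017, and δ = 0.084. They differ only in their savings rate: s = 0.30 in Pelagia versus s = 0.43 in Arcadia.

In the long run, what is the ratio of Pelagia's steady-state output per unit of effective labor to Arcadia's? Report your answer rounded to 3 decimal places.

Steady-state y* = [s/(n + g + δ)]^(α/(1−α)), so the ratio is [ (s_P/(n + g + δ)_P) / (s_A/(n + g + δ)_A) ]^0.8182.
s_P/(n + g + δ)_P = 0.30/0.112 = 2.6786; s_A/(n + g + δ)_A = 0.43/0.112 = 3.8393.
Ratio = (2.6786/3.8393)^0.8182 = 0.6977^0.8182 ≈ 0.7449

y*_P / y*_A ≈ 0.745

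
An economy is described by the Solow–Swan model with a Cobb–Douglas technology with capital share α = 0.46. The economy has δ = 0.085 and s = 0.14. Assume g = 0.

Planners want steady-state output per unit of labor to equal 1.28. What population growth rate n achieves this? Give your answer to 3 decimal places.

At the steady state, Δk = 0, so s·k^α = (n + δ)·k.
Since y* = [s/(n + δ)]^(α/(1−α)), we have s/(n + δ) = (y*)^((1−α)/α) = 1.28^1.1739 = 1.3361.
Therefore n + δ = s / 1.3361 = 0.14 / 1.3361 = 0.1048, so n = 0.1048 − 0.085 = 0.0198.

n ≈ 0.020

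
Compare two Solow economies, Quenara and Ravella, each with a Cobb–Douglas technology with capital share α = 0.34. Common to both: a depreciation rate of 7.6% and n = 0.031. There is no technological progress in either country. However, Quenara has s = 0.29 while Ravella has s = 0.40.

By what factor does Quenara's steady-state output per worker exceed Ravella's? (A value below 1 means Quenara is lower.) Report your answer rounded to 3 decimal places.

y*_Q / y*_R ≈ 0.847

Steady-state y* = [s/(n + δ)]^(α/(1−α)), so the ratio is [ (s_Q/(n + δ)_Q) / (s_R/(n + δ)_R) ]^0.5152.
s_Q/(n + δ)_Q = 0.29/0.107 = 2.7103; s_R/(n + δ)_R = 0.40/0.107 = 3.7383.
Ratio = (2.7103/3.7383)^0.5152 = 0.7250^0.5152 ≈ 0.8473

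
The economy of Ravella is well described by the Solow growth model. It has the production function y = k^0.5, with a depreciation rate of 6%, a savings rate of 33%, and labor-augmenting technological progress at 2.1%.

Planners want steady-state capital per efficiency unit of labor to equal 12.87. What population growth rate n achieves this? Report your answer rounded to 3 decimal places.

n ≈ 0.011

At the steady state, Δk = 0, so s·k^α = (n + g + δ)·k.
So s / (n + g + δ) = (k*)^(1−α) = 12.87^0.5 = 3.5875.
Therefore n + g + δ = s / 3.5875 = 0.33 / 3.5875 = 0.0920, so n = 0.0920 − 0.081 = 0.0110.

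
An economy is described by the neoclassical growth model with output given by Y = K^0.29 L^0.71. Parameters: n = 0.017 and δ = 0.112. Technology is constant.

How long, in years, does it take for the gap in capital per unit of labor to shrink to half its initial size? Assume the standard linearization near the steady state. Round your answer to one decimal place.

Near the steady state the convergence rate is λ = (1 − α)(n + δ).
λ = (1 − 0.29) × 0.129 = 0.71 × 0.129 = 0.09159
Half-life = ln 2 / λ = 0.6931 / 0.09159 ≈ 7.57 years

half-life ≈ 7.6 years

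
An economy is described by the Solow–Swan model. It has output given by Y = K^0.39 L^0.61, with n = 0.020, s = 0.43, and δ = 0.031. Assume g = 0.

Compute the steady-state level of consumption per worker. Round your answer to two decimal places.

Steady state requires s·f(k) = (n + δ)·k, i.e. s·k^α = (n + δ)·k.
Dividing both sides by k: k^(1−α) = s / (n + δ).
k^0.61 = 0.43 / (0.020 + 0.031) = 0.43 / 0.051 = 8.4314
k* = 8.4314^(1/0.61) ≈ 32.9510
y* = (k*)^α = 32.9510^0.39 ≈ 3.9081
c* = (1 − s)·y* = (1 − 0.43) × 3.9081 ≈ 2.2276

c* ≈ 2.23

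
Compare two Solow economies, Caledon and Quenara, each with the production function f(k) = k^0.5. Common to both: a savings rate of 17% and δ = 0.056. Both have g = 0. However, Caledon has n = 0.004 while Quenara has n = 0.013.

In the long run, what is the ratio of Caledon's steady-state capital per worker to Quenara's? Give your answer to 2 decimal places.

Steady-state k* = [s/(n + δ)]^(1/(1−α)), so the ratio is [ (s_C/(n + δ)_C) / (s_Q/(n + δ)_Q) ]^2.
s_C/(n + δ)_C = 0.17/0.060 = 2.8333; s_Q/(n + δ)_Q = 0.17/0.069 = 2.4638.
Ratio = (2.8333/2.4638)^2 = 1.1500^2 ≈ 1.3225

ratio ≈ 1.32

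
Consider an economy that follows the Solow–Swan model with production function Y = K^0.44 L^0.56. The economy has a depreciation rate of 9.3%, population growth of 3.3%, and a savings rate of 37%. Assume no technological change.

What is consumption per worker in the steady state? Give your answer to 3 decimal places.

c* = 1.469

At the steady state, Δk = 0, so s·k^α = (n + δ)·k.
Dividing both sides by k: k^(1−α) = s / (n + δ).
k^0.56 = 0.37 / (0.033 + 0.093) = 0.37 / 0.126 = 2.9365
k* = 2.9365^(1/0.56) ≈ 6.8456
y* = (k*)^α = 6.8456^0.44 ≈ 2.3312
c* = (1 − s)·y* = (1 − 0.37) × 2.3312 ≈ 1.4687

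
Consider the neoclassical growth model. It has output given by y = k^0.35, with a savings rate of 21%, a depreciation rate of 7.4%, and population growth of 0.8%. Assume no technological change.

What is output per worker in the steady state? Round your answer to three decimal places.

y* = 1.659

Steady state requires s·f(k) = (n + δ)·k, i.e. s·k^α = (n + δ)·k.
Dividing both sides by k: k^(1−α) = s / (n + δ).
k^0.65 = 0.21 / (0.008 + 0.074) = 0.21 / 0.082 = 2.5610
k* = 2.5610^(1/0.65) ≈ 4.2493
y* = (k*)^α = 4.2493^0.35 ≈ 1.6592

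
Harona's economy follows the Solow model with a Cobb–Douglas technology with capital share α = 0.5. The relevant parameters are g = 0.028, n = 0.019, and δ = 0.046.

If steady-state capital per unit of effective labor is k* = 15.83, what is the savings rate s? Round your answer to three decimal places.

s ≈ 0.370

At the steady state, Δk = 0, so s·k^α = (n + g + δ)·k.
So s / (n + g + δ) = (k*)^(1−α) = 15.83^0.5 = 3.9787.
Therefore s = 3.9787 × (n + g + δ) = 3.9787 × 0.093 = 0.3700.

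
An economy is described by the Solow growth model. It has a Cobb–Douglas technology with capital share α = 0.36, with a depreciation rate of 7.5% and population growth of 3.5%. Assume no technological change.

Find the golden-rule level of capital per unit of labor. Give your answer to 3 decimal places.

The golden rule sets f'(k) = n + δ, i.e. α·k^(α−1) = n + δ.
So k^(1−α) = α / (n + δ) = 0.36 / 0.110 = 3.2727.
k_gold = 3.2727^(1/0.64) ≈ 6.3759

k_gold ≈ 6.376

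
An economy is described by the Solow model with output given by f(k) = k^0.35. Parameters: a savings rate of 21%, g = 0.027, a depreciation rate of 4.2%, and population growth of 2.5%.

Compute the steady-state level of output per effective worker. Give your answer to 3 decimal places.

y* = 1.542

In steady state, investment equals break-even investment: s·k^α = (n + g + δ)·k.
Rearranging, k^(1−α) = s / (n + g + δ).
k^0.65 = 0.21 / (0.025 + 0.027 + 0.042) = 0.21 / 0.094 = 2.2340
k* = 2.2340^(1/0.65) ≈ 3.4439
y* = (k*)^α = 3.4439^0.35 ≈ 1.5416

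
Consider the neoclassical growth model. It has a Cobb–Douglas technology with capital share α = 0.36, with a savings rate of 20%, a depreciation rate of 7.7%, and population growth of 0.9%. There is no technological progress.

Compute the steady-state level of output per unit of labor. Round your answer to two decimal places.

y* ≈ 1.61

In steady state, investment equals break-even investment: s·k^α = (n + δ)·k.
Rearranging, k^(1−α) = s / (n + δ).
k^0.64 = 0.20 / (0.009 + 0.077) = 0.20 / 0.086 = 2.3256
k* = 2.3256^(1/0.64) ≈ 3.7386
y* = (k*)^α = 3.7386^0.36 ≈ 1.6076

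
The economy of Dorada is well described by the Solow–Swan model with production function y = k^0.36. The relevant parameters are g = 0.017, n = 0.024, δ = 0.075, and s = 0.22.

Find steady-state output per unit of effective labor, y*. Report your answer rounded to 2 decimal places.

y* = 1.43

At the steady state, Δk = 0, so s·k^α = (n + g + δ)·k.
Dividing both sides by k: k^(1−α) = s / (n + g + δ).
k^0.64 = 0.22 / (0.024 + 0.017 + 0.075) = 0.22 / 0.116 = 1.8966
k* = 1.8966^(1/0.64) ≈ 2.7185
y* = (k*)^α = 2.7185^0.36 ≈ 1.4334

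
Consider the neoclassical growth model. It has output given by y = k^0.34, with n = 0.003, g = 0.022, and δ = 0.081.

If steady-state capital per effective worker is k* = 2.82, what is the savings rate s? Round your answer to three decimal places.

In steady state, investment equals break-even investment: s·k^α = (n + g + δ)·k.
So s / (n + g + δ) = (k*)^(1−α) = 2.82^0.66 = 1.9823.
Therefore s = 1.9823 × (n + g + δ) = 1.9823 × 0.106 = 0.2101.

s ≈ 0.210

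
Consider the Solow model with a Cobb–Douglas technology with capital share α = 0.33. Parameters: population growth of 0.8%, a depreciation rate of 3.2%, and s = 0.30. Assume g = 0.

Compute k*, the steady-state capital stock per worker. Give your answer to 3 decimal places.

k* = 20.233

In steady state, investment equals break-even investment: s·k^α = (n + δ)·k.
Dividing both sides by k: k^(1−α) = s / (n + δ).
k^0.67 = 0.30 / (0.008 + 0.032) = 0.30 / 0.040 = 7.5000
k* = 7.5000^(1/0.67) ≈ 20.2331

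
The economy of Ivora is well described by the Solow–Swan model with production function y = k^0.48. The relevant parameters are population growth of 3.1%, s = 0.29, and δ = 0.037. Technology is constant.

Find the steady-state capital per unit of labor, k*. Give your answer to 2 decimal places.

k* ≈ 16.27

At the steady state, Δk = 0, so s·k^α = (n + δ)·k.
Dividing both sides by k: k^(1−α) = s / (n + δ).
k^0.52 = 0.29 / (0.031 + 0.037) = 0.29 / 0.068 = 4.2647
k* = 4.2647^(1/0.52) ≈ 16.2676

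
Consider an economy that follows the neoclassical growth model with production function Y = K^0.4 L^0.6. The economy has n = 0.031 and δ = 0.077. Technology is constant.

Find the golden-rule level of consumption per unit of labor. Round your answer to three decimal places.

At the golden rule, f'(k) = n + δ, so α·k^(α−1) = n + δ and k_gold = (α/(n + δ))^(1/(1−α)).
k_gold = (0.4/0.108)^(1/0.6) = 3.7037^1.6667 ≈ 8.8664
c_gold = f(k_gold) − (n + δ)·k_gold = 2.3939 − 0.108×8.8664 ≈ 1.4363

c_gold ≈ 1.436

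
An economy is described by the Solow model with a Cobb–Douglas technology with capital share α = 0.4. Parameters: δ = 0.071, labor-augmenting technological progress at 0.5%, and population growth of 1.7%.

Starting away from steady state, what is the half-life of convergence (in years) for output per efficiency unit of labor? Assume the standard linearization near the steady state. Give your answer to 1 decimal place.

about 12.4 years

Near the steady state the convergence rate is λ = (1 − α)(n + g + δ).
λ = (1 − 0.4) × 0.093 = 0.6 × 0.093 = 0.0558
Half-life = ln 2 / λ = 0.6931 / 0.0558 ≈ 12.42 years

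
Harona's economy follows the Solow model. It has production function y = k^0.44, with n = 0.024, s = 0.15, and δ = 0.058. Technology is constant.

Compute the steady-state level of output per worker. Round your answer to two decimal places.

In steady state, investment equals break-even investment: s·k^α = (n + δ)·k.
Rearranging, k^(1−α) = s / (n + δ).
k^0.56 = 0.15 / (0.024 + 0.058) = 0.15 / 0.082 = 1.8293
k* = 1.8293^(1/0.56) ≈ 2.9401
y* = (k*)^α = 2.9401^0.44 ≈ 1.6072

y* = 1.61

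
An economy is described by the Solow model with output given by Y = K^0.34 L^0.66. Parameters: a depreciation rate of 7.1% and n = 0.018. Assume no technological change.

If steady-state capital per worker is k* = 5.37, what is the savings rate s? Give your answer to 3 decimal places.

At the steady state, Δk = 0, so s·k^α = (n + δ)·k.
So s / (n + δ) = (k*)^(1−α) = 5.37^0.66 = 3.0324.
Therefore s = 3.0324 × (n + δ) = 3.0324 × 0.089 = 0.2699.

s ≈ 0.270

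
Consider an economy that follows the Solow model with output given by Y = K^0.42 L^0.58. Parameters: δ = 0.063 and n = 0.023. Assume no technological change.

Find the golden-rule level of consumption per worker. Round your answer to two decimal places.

c_gold ≈ 1.83

At the golden rule, f'(k) = n + δ, so α·k^(α−1) = n + δ and k_gold = (α/(n + δ))^(1/(1−α)).
k_gold = (0.42/0.086)^(1/0.58) = 4.8837^1.7241 ≈ 15.3983
c_gold = f(k_gold) − (n + δ)·k_gold = 3.1531 − 0.086×15.3983 ≈ 1.8288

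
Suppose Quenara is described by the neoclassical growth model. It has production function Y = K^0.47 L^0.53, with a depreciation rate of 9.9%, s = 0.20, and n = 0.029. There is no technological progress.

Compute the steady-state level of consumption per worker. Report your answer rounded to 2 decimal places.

Steady state requires s·f(k) = (n + δ)·k, i.e. s·k^α = (n + δ)·k.
Dividing both sides by k: k^(1−α) = s / (n + δ).
k^0.53 = 0.20 / (0.029 + 0.099) = 0.20 / 0.128 = 1.5625
k* = 1.5625^(1/0.53) ≈ 2.3211
y* = (k*)^α = 2.3211^0.47 ≈ 1.4855
c* = (1 − s)·y* = (1 − 0.20) × 1.4855 ≈ 1.1884

c* ≈ 1.19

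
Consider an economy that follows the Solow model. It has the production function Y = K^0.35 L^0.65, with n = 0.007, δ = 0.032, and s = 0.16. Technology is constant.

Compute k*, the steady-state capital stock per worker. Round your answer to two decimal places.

k* = 8.77

At the steady state, Δk = 0, so s·k^α = (n + δ)·k.
Dividing both sides by k: k^(1−α) = s / (n + δ).
k^0.65 = 0.16 / (0.007 + 0.032) = 0.16 / 0.039 = 4.1026
k* = 4.1026^(1/0.65) ≈ 8.7734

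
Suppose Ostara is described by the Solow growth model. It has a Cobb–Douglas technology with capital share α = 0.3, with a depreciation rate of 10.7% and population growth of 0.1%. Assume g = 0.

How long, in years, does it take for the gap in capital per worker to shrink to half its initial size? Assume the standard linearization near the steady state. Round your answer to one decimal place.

about 9.2 years

Near the steady state the convergence rate is λ = (1 − α)(n + δ).
λ = (1 − 0.3) × 0.108 = 0.7 × 0.108 = 0.0756
Half-life = ln 2 / λ = 0.6931 / 0.0756 ≈ 9.17 years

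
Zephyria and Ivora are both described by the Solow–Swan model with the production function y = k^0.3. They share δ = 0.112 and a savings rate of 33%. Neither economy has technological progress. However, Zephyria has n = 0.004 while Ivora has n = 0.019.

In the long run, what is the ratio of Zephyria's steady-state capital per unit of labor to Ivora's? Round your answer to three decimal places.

ratio ≈ 1.190

Steady-state k* = [s/(n + δ)]^(1/(1−α)), so the ratio is [ (s_Z/(n + δ)_Z) / (s_I/(n + δ)_I) ]^1.4286.
s_Z/(n + δ)_Z = 0.33/0.116 = 2.8448; s_I/(n + δ)_I = 0.33/0.131 = 2.5191.
Ratio = (2.8448/2.5191)^1.4286 = 1.1293^1.4286 ≈ 1.1897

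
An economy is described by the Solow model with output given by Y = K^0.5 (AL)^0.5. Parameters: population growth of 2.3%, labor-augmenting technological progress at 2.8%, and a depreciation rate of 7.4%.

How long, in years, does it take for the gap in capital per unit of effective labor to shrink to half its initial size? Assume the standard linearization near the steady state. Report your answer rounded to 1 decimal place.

t_½ ≈ 11.1 years

Near the steady state the convergence rate is λ = (1 − α)(n + g + δ).
λ = (1 − 0.5) × 0.125 = 0.5 × 0.125 = 0.0625
Half-life = ln 2 / λ = 0.6931 / 0.0625 ≈ 11.09 years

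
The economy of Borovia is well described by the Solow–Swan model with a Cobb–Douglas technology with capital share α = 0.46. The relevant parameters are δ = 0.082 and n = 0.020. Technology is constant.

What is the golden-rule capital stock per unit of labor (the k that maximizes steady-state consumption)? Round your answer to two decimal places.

k_gold ≈ 16.27

The golden rule sets f'(k) = n + δ, i.e. α·k^(α−1) = n + δ.
So k^(1−α) = α / (n + δ) = 0.46 / 0.102 = 4.5098.
k_gold = 4.5098^(1/0.54) ≈ 16.2706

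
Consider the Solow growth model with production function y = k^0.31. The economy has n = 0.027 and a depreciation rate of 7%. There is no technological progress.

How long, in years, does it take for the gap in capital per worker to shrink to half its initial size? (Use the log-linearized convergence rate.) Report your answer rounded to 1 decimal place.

half-life ≈ 10.4 years

Near the steady state the convergence rate is λ = (1 − α)(n + δ).
λ = (1 − 0.31) × 0.097 = 0.69 × 0.097 = 0.06693
Half-life = ln 2 / λ = 0.6931 / 0.06693 ≈ 10.36 years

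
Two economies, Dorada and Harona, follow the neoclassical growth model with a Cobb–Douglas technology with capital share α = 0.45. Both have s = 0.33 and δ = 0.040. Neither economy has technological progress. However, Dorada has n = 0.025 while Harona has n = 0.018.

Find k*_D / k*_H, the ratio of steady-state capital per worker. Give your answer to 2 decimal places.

Steady-state k* = [s/(n + δ)]^(1/(1−α)), so the ratio is [ (s_D/(n + δ)_D) / (s_H/(n + δ)_H) ]^1.8182.
s_D/(n + δ)_D = 0.33/0.065 = 5.0769; s_H/(n + δ)_H = 0.33/0.058 = 5.6897.
Ratio = (5.0769/5.6897)^1.8182 = 0.8923^1.8182 ≈ 0.8129

ratio ≈ 0.81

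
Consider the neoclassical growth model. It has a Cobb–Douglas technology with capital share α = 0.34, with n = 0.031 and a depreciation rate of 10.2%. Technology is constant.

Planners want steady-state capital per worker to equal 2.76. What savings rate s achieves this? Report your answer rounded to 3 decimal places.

s ≈ 0.260

Steady state requires s·f(k) = (n + δ)·k, i.e. s·k^α = (n + δ)·k.
So s / (n + δ) = (k*)^(1−α) = 2.76^0.66 = 1.9543.
Therefore s = 1.9543 × (n + δ) = 1.9543 × 0.133 = 0.2599.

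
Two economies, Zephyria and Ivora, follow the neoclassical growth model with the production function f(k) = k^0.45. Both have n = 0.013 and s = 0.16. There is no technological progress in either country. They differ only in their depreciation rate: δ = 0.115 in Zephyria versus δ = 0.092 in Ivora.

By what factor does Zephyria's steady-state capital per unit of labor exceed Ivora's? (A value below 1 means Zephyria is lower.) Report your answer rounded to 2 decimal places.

Steady-state k* = [s/(n + δ)]^(1/(1−α)), so the ratio is [ (s_Z/(n + δ)_Z) / (s_I/(n + δ)_I) ]^1.8182.
s_Z/(n + δ)_Z = 0.16/0.128 = 1.2500; s_I/(n + δ)_I = 0.16/0.105 = 1.5238.
Ratio = (1.2500/1.5238)^1.8182 = 0.8203^1.8182 ≈ 0.6976

ratio ≈ 0.70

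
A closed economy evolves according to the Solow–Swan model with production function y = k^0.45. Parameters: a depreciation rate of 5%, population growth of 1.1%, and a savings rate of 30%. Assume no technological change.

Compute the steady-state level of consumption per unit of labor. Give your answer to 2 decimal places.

In steady state, investment equals break-even investment: s·k^α = (n + δ)·k.
Dividing both sides by k: k^(1−α) = s / (n + δ).
k^0.55 = 0.30 / (0.011 + 0.050) = 0.30 / 0.061 = 4.9180
k* = 4.9180^(1/0.55) ≈ 18.1049
y* = (k*)^α = 18.1049^0.45 ≈ 3.6814
c* = (1 − s)·y* = (1 − 0.30) × 3.6814 ≈ 2.5770

c* = 2.58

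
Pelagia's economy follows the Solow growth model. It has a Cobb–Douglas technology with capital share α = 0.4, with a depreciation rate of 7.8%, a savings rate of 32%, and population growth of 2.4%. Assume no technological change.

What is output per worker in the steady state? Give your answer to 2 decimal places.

In steady state, investment equals break-even investment: s·k^α = (n + δ)·k.
Dividing both sides by k: k^(1−α) = s / (n + δ).
k^0.6 = 0.32 / (0.024 + 0.078) = 0.32 / 0.102 = 3.1373
k* = 3.1373^(1/0.6) ≈ 6.7235
y* = (k*)^α = 6.7235^0.4 ≈ 2.1431

y* = 2.14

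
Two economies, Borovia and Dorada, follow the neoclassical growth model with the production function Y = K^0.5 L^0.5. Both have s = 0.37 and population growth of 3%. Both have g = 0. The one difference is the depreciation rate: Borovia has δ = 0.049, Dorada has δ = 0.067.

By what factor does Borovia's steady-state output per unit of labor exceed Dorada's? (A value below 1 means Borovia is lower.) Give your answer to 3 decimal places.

y*_B / y*_D ≈ 1.228

Steady-state y* = [s/(n + δ)]^(α/(1−α)), so the ratio is [ (s_B/(n + δ)_B) / (s_D/(n + δ)_D) ]^1.
s_B/(n + δ)_B = 0.37/0.079 = 4.6835; s_D/(n + δ)_D = 0.37/0.097 = 3.8144.
Ratio = (4.6835/3.8144)^1 = 1.2278^1 ≈ 1.2278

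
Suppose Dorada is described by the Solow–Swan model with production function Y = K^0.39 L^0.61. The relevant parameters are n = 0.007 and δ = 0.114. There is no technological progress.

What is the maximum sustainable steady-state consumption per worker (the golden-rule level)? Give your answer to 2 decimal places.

c_gold ≈ 1.29

At the golden rule, f'(k) = n + δ, so α·k^(α−1) = n + δ and k_gold = (α/(n + δ))^(1/(1−α)).
k_gold = (0.39/0.121)^(1/0.61) = 3.2231^1.6393 ≈ 6.8110
c_gold = f(k_gold) − (n + δ)·k_gold = 2.1133 − 0.121×6.8110 ≈ 1.2892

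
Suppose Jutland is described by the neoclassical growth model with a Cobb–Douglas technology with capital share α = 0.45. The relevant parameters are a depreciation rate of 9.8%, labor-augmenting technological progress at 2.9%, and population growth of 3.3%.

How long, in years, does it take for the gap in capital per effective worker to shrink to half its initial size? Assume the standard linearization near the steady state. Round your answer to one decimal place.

about 7.9 years

Near the steady state the convergence rate is λ = (1 − α)(n + g + δ).
λ = (1 − 0.45) × 0.160 = 0.55 × 0.160 = 0.0880
Half-life = ln 2 / λ = 0.6931 / 0.0880 ≈ 7.88 years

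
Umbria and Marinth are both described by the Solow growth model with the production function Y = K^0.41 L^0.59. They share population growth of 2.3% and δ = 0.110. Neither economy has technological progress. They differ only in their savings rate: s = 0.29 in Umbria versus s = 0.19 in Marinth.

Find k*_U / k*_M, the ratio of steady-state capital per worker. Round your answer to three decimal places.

k*_U / k*_M ≈ 2.048

Steady-state k* = [s/(n + δ)]^(1/(1−α)), so the ratio is [ (s_U/(n + δ)_U) / (s_M/(n + δ)_M) ]^1.6949.
s_U/(n + δ)_U = 0.29/0.133 = 2.1805; s_M/(n + δ)_M = 0.19/0.133 = 1.4286.
Ratio = (2.1805/1.4286)^1.6949 = 1.5263^1.6949 ≈ 2.0476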